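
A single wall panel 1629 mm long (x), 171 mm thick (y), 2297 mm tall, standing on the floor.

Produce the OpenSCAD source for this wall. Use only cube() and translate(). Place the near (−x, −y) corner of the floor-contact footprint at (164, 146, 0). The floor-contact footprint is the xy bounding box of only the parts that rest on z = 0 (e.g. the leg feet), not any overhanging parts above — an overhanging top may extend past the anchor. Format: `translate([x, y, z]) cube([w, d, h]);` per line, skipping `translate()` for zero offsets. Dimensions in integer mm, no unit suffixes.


translate([164, 146, 0]) cube([1629, 171, 2297]);


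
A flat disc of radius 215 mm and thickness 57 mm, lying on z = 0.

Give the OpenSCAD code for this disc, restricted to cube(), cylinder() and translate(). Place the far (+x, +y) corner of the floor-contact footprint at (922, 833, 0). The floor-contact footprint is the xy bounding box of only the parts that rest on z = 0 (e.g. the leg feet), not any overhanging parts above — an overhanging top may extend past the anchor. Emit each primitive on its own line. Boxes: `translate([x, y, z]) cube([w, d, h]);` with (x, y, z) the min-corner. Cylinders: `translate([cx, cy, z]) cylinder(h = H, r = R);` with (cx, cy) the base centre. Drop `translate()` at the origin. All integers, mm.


translate([707, 618, 0]) cylinder(h = 57, r = 215);


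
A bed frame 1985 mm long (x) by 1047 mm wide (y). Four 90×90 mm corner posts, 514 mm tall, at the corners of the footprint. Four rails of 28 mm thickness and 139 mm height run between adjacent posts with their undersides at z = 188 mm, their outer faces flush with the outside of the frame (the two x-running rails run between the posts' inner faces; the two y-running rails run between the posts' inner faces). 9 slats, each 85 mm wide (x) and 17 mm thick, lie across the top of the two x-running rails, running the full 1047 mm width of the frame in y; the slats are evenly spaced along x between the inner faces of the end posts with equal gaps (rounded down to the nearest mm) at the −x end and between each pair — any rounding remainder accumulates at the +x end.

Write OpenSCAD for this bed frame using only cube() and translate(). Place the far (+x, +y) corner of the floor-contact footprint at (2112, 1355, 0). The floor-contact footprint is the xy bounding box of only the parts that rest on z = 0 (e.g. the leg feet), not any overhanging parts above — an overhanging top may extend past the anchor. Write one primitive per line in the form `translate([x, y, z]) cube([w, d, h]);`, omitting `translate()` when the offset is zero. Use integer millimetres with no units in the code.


translate([127, 308, 0]) cube([90, 90, 514]);
translate([127, 1265, 0]) cube([90, 90, 514]);
translate([2022, 308, 0]) cube([90, 90, 514]);
translate([2022, 1265, 0]) cube([90, 90, 514]);
translate([217, 308, 188]) cube([1805, 28, 139]);
translate([217, 1327, 188]) cube([1805, 28, 139]);
translate([127, 398, 188]) cube([28, 867, 139]);
translate([2084, 398, 188]) cube([28, 867, 139]);
translate([321, 308, 327]) cube([85, 1047, 17]);
translate([510, 308, 327]) cube([85, 1047, 17]);
translate([699, 308, 327]) cube([85, 1047, 17]);
translate([888, 308, 327]) cube([85, 1047, 17]);
translate([1077, 308, 327]) cube([85, 1047, 17]);
translate([1266, 308, 327]) cube([85, 1047, 17]);
translate([1455, 308, 327]) cube([85, 1047, 17]);
translate([1644, 308, 327]) cube([85, 1047, 17]);
translate([1833, 308, 327]) cube([85, 1047, 17]);


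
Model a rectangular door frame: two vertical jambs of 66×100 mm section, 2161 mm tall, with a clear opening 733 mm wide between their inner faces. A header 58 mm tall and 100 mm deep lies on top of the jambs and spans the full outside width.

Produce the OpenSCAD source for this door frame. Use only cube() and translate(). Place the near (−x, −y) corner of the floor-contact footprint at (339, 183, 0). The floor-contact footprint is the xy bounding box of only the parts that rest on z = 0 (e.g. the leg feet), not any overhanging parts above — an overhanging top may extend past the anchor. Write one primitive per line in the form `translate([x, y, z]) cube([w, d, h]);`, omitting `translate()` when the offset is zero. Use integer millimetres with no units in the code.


translate([339, 183, 0]) cube([66, 100, 2161]);
translate([1138, 183, 0]) cube([66, 100, 2161]);
translate([339, 183, 2161]) cube([865, 100, 58]);


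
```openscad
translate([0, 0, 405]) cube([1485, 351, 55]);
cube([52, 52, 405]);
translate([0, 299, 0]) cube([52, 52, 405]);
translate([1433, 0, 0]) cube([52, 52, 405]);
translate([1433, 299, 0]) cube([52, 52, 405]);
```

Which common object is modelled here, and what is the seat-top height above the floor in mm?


A bench. The seat-top height is 460 mm.

A long slab on four corner posts — a bench. The slab sits at z = 405 with thickness 55, so the top is 405 + 55 = 460 mm.


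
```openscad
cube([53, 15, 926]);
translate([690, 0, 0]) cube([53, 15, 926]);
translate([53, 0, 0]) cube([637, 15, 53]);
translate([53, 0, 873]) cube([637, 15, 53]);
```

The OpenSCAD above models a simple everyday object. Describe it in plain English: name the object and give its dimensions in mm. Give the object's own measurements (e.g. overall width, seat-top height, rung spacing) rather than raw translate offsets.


A rectangular picture frame lying in the x–z plane (depth along y). The opening is 637 mm wide (x) by 820 mm tall (z), surrounded by a border 53 mm wide on all four sides. The frame is 15 mm deep and is made of two full-height vertical stiles with two horizontal rails fitted between them.


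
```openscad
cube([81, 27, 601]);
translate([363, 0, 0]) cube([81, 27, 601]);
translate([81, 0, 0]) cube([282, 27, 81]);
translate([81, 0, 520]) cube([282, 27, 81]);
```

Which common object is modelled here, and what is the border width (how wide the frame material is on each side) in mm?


A picture frame. The border width is 81 mm.

Four thin pieces enclosing a rectangular opening — a picture frame. The two full-height stiles are 601 mm tall; the top rail sits at z = 520 and is 81 mm tall, so the border above the opening is 601 − 520 = 81 mm, matching the stile x-width.


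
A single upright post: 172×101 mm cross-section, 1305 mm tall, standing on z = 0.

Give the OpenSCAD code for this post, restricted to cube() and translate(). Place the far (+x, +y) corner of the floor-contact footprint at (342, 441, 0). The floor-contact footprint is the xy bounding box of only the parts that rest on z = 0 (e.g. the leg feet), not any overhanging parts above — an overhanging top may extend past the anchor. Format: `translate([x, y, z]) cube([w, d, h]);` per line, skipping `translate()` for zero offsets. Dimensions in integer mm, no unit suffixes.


translate([170, 340, 0]) cube([172, 101, 1305]);


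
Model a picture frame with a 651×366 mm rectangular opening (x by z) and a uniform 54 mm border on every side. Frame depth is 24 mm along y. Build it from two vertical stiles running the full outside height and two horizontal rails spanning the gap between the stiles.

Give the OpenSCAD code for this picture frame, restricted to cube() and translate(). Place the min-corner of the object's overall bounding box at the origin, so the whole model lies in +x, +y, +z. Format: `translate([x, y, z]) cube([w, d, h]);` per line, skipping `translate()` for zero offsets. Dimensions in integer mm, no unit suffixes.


cube([54, 24, 474]);
translate([705, 0, 0]) cube([54, 24, 474]);
translate([54, 0, 0]) cube([651, 24, 54]);
translate([54, 0, 420]) cube([651, 24, 54]);


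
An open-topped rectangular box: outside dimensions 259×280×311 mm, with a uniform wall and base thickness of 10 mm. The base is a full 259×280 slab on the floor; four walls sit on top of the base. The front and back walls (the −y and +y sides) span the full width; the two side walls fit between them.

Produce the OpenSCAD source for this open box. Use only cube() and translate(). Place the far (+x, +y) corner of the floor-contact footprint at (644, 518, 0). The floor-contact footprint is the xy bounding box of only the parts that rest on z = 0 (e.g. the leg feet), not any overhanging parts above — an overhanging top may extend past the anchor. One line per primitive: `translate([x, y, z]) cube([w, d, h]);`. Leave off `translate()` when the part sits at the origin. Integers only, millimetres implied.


translate([385, 238, 0]) cube([259, 280, 10]);
translate([385, 238, 10]) cube([259, 10, 301]);
translate([385, 508, 10]) cube([259, 10, 301]);
translate([385, 248, 10]) cube([10, 260, 301]);
translate([634, 248, 10]) cube([10, 260, 301]);


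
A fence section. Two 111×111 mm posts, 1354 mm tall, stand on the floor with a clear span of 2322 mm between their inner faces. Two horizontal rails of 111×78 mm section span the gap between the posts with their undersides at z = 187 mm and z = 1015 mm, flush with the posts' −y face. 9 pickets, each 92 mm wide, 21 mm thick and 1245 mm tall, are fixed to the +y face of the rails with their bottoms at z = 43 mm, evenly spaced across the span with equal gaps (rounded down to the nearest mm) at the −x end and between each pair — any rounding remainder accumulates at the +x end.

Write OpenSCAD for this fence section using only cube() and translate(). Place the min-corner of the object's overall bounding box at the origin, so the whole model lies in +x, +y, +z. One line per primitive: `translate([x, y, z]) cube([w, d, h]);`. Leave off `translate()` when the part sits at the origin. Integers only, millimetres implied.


cube([111, 111, 1354]);
translate([2433, 0, 0]) cube([111, 111, 1354]);
translate([111, 0, 187]) cube([2322, 111, 78]);
translate([111, 0, 1015]) cube([2322, 111, 78]);
translate([260, 111, 43]) cube([92, 21, 1245]);
translate([501, 111, 43]) cube([92, 21, 1245]);
translate([742, 111, 43]) cube([92, 21, 1245]);
translate([983, 111, 43]) cube([92, 21, 1245]);
translate([1224, 111, 43]) cube([92, 21, 1245]);
translate([1465, 111, 43]) cube([92, 21, 1245]);
translate([1706, 111, 43]) cube([92, 21, 1245]);
translate([1947, 111, 43]) cube([92, 21, 1245]);
translate([2188, 111, 43]) cube([92, 21, 1245]);


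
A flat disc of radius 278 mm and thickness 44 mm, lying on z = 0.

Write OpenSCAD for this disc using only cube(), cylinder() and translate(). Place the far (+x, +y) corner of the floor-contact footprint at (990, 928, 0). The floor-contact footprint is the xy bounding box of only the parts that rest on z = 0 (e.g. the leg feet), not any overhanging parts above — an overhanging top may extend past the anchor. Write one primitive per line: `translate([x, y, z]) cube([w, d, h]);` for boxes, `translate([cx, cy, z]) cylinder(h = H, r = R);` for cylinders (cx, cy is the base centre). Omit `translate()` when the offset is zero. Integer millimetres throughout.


translate([712, 650, 0]) cylinder(h = 44, r = 278);


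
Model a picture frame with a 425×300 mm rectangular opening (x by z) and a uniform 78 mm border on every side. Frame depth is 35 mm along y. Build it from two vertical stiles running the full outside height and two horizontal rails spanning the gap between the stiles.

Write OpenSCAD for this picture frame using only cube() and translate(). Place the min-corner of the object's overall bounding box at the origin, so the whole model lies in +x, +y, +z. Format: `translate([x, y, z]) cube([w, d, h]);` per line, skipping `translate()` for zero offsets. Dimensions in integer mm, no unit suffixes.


cube([78, 35, 456]);
translate([503, 0, 0]) cube([78, 35, 456]);
translate([78, 0, 0]) cube([425, 35, 78]);
translate([78, 0, 378]) cube([425, 35, 78]);


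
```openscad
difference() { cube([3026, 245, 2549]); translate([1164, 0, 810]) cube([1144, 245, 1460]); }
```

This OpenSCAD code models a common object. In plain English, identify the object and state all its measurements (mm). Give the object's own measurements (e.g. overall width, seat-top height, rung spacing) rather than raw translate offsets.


A wall 3026 mm long (x), 245 mm thick (y), 2549 mm tall, with a rectangular window opening cut through it. The opening is 1144 mm wide and 1460 mm tall; its sill is at z = 810 mm and its near (−x) edge is 1164 mm from the wall's −x end. The opening passes through the full wall thickness.


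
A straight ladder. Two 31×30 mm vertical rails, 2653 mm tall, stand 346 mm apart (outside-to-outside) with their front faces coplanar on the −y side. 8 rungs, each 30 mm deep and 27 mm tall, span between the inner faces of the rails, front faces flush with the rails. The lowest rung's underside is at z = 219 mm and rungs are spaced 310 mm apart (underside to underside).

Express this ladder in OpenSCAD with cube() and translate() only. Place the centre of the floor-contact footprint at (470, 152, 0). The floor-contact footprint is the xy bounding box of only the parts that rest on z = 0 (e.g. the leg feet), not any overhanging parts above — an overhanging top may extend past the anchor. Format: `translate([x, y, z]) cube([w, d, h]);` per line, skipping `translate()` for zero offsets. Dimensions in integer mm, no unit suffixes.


translate([297, 137, 0]) cube([31, 30, 2653]);
translate([612, 137, 0]) cube([31, 30, 2653]);
translate([328, 137, 219]) cube([284, 30, 27]);
translate([328, 137, 529]) cube([284, 30, 27]);
translate([328, 137, 839]) cube([284, 30, 27]);
translate([328, 137, 1149]) cube([284, 30, 27]);
translate([328, 137, 1459]) cube([284, 30, 27]);
translate([328, 137, 1769]) cube([284, 30, 27]);
translate([328, 137, 2079]) cube([284, 30, 27]);
translate([328, 137, 2389]) cube([284, 30, 27]);


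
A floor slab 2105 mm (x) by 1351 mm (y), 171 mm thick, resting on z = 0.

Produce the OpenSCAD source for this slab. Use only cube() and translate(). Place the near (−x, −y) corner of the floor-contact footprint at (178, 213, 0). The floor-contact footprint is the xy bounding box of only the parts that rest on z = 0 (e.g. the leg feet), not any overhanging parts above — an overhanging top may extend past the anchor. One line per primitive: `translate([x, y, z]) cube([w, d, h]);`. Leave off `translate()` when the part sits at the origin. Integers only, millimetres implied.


translate([178, 213, 0]) cube([2105, 1351, 171]);


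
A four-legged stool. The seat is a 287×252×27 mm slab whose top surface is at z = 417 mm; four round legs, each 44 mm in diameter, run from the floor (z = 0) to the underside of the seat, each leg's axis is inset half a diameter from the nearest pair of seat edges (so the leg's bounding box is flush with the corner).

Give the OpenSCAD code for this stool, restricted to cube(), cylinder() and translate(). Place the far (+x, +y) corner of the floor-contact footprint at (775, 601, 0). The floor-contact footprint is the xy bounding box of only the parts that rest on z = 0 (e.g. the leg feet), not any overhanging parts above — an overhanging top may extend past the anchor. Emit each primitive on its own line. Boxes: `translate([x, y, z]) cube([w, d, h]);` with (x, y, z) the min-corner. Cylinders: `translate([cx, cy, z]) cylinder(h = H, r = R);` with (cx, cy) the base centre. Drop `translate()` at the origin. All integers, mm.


translate([488, 349, 390]) cube([287, 252, 27]);
translate([510, 371, 0]) cylinder(h = 390, r = 22);
translate([753, 371, 0]) cylinder(h = 390, r = 22);
translate([510, 579, 0]) cylinder(h = 390, r = 22);
translate([753, 579, 0]) cylinder(h = 390, r = 22);


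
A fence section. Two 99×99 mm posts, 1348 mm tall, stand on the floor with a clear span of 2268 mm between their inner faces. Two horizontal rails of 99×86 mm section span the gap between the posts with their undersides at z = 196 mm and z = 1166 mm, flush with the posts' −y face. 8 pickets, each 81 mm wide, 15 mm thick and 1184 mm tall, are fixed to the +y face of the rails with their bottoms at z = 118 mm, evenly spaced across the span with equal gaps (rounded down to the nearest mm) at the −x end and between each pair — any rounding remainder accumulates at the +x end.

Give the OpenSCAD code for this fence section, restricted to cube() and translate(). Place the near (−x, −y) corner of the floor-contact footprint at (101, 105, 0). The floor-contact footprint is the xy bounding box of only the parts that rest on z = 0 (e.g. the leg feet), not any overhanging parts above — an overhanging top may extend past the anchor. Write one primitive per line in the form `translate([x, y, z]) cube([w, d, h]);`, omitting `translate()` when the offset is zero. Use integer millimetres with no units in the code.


translate([101, 105, 0]) cube([99, 99, 1348]);
translate([2468, 105, 0]) cube([99, 99, 1348]);
translate([200, 105, 196]) cube([2268, 99, 86]);
translate([200, 105, 1166]) cube([2268, 99, 86]);
translate([380, 204, 118]) cube([81, 15, 1184]);
translate([641, 204, 118]) cube([81, 15, 1184]);
translate([902, 204, 118]) cube([81, 15, 1184]);
translate([1163, 204, 118]) cube([81, 15, 1184]);
translate([1424, 204, 118]) cube([81, 15, 1184]);
translate([1685, 204, 118]) cube([81, 15, 1184]);
translate([1946, 204, 118]) cube([81, 15, 1184]);
translate([2207, 204, 118]) cube([81, 15, 1184]);


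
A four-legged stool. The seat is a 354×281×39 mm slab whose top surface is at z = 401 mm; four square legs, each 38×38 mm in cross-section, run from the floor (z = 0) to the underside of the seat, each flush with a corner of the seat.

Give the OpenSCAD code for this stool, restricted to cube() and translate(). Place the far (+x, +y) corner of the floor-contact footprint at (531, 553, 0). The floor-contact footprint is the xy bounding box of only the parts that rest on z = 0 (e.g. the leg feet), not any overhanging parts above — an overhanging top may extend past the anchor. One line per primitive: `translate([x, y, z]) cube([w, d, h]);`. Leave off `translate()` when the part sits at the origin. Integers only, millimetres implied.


translate([177, 272, 362]) cube([354, 281, 39]);
translate([177, 272, 0]) cube([38, 38, 362]);
translate([493, 272, 0]) cube([38, 38, 362]);
translate([177, 515, 0]) cube([38, 38, 362]);
translate([493, 515, 0]) cube([38, 38, 362]);


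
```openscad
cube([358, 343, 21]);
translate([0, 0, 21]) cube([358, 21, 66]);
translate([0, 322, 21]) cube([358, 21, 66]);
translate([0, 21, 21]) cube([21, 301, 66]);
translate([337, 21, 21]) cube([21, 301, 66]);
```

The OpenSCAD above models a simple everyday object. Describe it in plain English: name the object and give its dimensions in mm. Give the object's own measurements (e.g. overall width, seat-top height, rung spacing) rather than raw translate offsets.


An open-topped rectangular box: outside dimensions 358×343×87 mm, with a uniform wall and base thickness of 21 mm. The base is a full 358×343 slab on the floor; four walls sit on top of the base. The front and back walls (the −y and +y sides) span the full width; the two side walls fit between them.


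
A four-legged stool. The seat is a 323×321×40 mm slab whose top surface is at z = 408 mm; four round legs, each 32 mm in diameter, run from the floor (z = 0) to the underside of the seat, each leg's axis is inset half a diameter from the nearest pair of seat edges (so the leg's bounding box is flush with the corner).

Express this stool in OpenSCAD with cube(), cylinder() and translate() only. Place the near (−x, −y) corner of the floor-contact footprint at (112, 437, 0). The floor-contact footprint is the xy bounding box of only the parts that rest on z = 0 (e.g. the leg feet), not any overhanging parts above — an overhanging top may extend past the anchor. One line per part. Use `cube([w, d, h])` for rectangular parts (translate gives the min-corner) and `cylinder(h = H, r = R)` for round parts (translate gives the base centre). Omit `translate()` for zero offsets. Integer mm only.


// leg_h = 408 - 40 = 368
translate([112, 437, 368]) cube([323, 321, 40]);
translate([128, 453, 0]) cylinder(h = 368, r = 16);
translate([419, 453, 0]) cylinder(h = 368, r = 16);
translate([128, 742, 0]) cylinder(h = 368, r = 16);
translate([419, 742, 0]) cylinder(h = 368, r = 16);


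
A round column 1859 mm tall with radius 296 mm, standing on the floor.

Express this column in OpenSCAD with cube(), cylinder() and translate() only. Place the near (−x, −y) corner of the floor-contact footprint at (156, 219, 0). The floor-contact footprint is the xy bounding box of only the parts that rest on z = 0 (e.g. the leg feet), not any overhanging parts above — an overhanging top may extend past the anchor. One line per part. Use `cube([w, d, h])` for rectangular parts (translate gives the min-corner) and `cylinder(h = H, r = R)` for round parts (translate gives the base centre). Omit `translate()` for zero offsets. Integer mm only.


translate([452, 515, 0]) cylinder(h = 1859, r = 296);


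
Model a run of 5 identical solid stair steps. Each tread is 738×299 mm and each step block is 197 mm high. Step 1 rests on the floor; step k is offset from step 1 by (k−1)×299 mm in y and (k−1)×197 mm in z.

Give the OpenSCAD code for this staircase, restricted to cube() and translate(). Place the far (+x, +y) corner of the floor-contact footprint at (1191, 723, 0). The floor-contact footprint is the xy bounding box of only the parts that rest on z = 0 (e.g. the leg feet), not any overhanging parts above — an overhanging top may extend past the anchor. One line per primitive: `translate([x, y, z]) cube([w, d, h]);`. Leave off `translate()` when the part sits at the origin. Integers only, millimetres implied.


translate([453, 424, 0]) cube([738, 299, 197]);
translate([453, 723, 197]) cube([738, 299, 197]);
translate([453, 1022, 394]) cube([738, 299, 197]);
translate([453, 1321, 591]) cube([738, 299, 197]);
translate([453, 1620, 788]) cube([738, 299, 197]);


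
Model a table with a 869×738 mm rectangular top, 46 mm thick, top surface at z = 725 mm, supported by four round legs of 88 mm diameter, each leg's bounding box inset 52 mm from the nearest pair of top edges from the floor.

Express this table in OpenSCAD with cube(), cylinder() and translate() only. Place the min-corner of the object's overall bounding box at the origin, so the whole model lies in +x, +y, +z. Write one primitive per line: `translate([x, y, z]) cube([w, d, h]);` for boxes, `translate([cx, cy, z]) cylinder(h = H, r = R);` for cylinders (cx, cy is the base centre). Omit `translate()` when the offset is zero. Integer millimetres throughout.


translate([0, 0, 679]) cube([869, 738, 46]);
translate([96, 96, 0]) cylinder(h = 679, r = 44);
translate([773, 96, 0]) cylinder(h = 679, r = 44);
translate([96, 642, 0]) cylinder(h = 679, r = 44);
translate([773, 642, 0]) cylinder(h = 679, r = 44);


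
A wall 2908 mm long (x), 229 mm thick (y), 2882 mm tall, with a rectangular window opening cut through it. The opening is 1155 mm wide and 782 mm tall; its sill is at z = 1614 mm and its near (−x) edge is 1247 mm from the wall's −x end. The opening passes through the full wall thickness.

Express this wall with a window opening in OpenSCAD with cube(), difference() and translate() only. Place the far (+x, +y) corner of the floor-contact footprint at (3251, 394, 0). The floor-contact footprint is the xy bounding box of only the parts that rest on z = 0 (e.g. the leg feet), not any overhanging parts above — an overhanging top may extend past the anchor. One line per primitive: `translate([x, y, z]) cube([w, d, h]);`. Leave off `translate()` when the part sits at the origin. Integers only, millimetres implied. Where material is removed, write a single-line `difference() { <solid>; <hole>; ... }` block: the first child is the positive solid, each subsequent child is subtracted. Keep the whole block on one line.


difference() { translate([343, 165, 0]) cube([2908, 229, 2882]); translate([1590, 165, 1614]) cube([1155, 229, 782]); }


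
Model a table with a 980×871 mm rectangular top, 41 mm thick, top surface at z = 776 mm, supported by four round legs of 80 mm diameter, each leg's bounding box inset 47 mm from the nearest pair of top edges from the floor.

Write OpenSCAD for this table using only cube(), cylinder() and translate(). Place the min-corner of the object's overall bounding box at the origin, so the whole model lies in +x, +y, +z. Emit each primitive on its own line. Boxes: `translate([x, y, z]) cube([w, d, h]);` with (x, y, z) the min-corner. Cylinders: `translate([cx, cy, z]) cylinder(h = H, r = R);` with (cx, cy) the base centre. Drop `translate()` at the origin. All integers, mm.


translate([0, 0, 735]) cube([980, 871, 41]);
translate([87, 87, 0]) cylinder(h = 735, r = 40);
translate([893, 87, 0]) cylinder(h = 735, r = 40);
translate([87, 784, 0]) cylinder(h = 735, r = 40);
translate([893, 784, 0]) cylinder(h = 735, r = 40);


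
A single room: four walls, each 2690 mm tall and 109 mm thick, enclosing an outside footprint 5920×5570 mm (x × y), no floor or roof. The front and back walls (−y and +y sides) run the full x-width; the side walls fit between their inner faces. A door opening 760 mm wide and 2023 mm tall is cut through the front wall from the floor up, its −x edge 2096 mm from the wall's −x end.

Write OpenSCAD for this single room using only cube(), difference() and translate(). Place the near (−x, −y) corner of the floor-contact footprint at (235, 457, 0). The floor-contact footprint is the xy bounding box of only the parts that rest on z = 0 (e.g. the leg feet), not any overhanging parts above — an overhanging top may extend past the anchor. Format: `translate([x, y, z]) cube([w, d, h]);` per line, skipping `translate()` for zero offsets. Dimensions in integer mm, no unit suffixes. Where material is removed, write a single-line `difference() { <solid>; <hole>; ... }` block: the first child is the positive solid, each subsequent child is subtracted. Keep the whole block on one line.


difference() { translate([235, 457, 0]) cube([5920, 109, 2690]); translate([2331, 457, 0]) cube([760, 109, 2023]); }
translate([235, 5918, 0]) cube([5920, 109, 2690]);
translate([235, 566, 0]) cube([109, 5352, 2690]);
translate([6046, 566, 0]) cube([109, 5352, 2690]);


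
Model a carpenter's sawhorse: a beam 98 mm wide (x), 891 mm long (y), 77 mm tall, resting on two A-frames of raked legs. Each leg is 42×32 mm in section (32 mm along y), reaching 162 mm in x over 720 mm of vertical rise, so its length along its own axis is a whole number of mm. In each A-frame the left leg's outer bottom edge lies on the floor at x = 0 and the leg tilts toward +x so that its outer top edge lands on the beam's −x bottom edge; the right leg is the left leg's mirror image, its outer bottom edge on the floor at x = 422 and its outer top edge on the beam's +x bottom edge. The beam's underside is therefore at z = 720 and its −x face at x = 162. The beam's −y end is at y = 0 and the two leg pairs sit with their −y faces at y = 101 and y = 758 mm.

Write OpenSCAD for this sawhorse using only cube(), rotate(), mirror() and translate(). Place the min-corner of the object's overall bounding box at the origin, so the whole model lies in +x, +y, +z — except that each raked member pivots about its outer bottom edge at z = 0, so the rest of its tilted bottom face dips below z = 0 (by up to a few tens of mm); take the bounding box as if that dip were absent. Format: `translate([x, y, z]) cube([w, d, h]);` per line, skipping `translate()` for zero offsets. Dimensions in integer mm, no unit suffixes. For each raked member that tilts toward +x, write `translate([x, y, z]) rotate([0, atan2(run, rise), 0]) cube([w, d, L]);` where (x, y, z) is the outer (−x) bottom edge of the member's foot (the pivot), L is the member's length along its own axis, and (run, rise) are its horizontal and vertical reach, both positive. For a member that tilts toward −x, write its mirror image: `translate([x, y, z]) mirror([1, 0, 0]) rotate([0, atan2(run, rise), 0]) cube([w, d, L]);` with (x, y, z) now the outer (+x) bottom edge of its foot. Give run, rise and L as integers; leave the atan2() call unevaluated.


translate([162, 0, 720]) cube([98, 891, 77]);
translate([0, 101, 0]) rotate([0, atan2(162, 720), 0]) cube([42, 32, 738]);
translate([422, 101, 0]) mirror([1, 0, 0]) rotate([0, atan2(162, 720), 0]) cube([42, 32, 738]);
translate([0, 758, 0]) rotate([0, atan2(162, 720), 0]) cube([42, 32, 738]);
translate([422, 758, 0]) mirror([1, 0, 0]) rotate([0, atan2(162, 720), 0]) cube([42, 32, 738]);


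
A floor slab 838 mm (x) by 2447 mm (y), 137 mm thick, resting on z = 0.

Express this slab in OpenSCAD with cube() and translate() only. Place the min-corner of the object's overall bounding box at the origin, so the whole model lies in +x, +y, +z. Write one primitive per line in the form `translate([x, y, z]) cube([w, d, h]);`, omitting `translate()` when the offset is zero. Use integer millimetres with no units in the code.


cube([838, 2447, 137]);


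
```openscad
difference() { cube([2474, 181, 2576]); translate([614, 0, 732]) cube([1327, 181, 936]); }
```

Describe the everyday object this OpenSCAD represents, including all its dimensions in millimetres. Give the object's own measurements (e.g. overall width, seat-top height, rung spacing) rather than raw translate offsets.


A wall 2474 mm long (x), 181 mm thick (y), 2576 mm tall, with a rectangular window opening cut through it. The opening is 1327 mm wide and 936 mm tall; its sill is at z = 732 mm and its near (−x) edge is 614 mm from the wall's −x end. The opening passes through the full wall thickness.


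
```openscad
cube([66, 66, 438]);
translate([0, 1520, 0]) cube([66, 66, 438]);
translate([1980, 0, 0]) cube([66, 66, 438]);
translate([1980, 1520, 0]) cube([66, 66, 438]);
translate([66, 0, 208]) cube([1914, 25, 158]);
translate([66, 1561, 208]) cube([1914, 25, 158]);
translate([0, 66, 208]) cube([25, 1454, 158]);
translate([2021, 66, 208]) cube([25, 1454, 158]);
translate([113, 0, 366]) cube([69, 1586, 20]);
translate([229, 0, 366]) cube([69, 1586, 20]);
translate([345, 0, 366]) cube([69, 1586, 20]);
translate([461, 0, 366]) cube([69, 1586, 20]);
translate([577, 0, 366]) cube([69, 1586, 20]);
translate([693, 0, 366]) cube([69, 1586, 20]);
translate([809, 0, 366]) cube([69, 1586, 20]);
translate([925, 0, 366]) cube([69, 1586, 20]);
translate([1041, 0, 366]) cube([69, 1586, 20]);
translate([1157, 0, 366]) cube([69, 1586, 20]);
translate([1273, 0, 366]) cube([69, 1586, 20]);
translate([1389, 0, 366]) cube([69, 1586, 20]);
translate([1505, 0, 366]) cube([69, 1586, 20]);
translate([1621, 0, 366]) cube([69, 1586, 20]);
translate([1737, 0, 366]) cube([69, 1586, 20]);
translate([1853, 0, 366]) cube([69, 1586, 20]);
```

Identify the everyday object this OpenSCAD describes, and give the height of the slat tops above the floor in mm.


A bed frame. The slat-top height is 386 mm.

Four posts, four rails, and a row of slats — a bed frame. Slats sit on the rails at z = 208 + 158 = 366; with slat thickness 20, the top is 386 mm.


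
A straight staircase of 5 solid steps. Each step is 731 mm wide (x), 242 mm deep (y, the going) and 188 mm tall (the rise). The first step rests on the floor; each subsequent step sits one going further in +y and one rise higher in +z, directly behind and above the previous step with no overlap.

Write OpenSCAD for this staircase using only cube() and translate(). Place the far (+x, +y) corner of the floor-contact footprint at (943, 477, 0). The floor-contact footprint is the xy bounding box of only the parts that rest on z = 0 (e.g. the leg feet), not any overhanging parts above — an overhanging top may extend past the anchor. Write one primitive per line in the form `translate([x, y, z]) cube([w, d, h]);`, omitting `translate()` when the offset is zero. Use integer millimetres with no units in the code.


translate([212, 235, 0]) cube([731, 242, 188]);
translate([212, 477, 188]) cube([731, 242, 188]);
translate([212, 719, 376]) cube([731, 242, 188]);
translate([212, 961, 564]) cube([731, 242, 188]);
translate([212, 1203, 752]) cube([731, 242, 188]);


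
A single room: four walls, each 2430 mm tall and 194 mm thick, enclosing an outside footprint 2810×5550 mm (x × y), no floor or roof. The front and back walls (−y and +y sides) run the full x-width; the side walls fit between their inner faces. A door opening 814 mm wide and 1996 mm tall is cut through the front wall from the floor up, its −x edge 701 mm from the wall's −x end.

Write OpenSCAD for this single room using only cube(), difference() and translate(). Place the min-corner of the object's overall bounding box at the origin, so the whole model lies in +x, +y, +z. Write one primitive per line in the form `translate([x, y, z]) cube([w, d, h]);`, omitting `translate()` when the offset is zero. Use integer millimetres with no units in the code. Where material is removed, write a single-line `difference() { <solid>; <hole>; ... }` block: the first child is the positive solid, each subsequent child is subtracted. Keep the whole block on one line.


difference() { cube([2810, 194, 2430]); translate([701, 0, 0]) cube([814, 194, 1996]); }
translate([0, 5356, 0]) cube([2810, 194, 2430]);
translate([0, 194, 0]) cube([194, 5162, 2430]);
translate([2616, 194, 0]) cube([194, 5162, 2430]);


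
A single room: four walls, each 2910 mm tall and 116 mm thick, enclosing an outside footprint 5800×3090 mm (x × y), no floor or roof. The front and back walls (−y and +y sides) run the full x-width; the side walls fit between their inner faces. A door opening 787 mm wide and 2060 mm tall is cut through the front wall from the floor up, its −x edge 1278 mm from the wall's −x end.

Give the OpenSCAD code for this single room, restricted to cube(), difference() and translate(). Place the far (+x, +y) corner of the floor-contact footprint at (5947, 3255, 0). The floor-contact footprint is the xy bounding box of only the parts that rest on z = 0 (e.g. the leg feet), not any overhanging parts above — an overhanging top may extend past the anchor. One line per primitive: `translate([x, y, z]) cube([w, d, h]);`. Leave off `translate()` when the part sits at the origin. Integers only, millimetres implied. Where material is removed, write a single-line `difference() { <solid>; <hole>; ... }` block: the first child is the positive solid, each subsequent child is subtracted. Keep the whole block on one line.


difference() { translate([147, 165, 0]) cube([5800, 116, 2910]); translate([1425, 165, 0]) cube([787, 116, 2060]); }
translate([147, 3139, 0]) cube([5800, 116, 2910]);
translate([147, 281, 0]) cube([116, 2858, 2910]);
translate([5831, 281, 0]) cube([116, 2858, 2910]);


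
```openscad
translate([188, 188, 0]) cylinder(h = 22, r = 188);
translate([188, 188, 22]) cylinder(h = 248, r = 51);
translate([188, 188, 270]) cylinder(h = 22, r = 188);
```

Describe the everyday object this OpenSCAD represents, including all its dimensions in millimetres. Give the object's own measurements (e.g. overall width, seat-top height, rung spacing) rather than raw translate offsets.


A spool: two coaxial disc flanges of radius 188 mm and thickness 22 mm, joined by a core cylinder of radius 51 mm and height 248 mm. The lower flange rests on z = 0 and the three cylinders share a vertical axis.


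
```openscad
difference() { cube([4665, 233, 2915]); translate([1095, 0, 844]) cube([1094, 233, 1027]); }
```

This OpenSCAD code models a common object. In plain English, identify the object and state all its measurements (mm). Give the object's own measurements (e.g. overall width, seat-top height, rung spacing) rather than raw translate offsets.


A wall 4665 mm long (x), 233 mm thick (y), 2915 mm tall, with a rectangular window opening cut through it. The opening is 1094 mm wide and 1027 mm tall; its sill is at z = 844 mm and its near (−x) edge is 1095 mm from the wall's −x end. The opening passes through the full wall thickness.


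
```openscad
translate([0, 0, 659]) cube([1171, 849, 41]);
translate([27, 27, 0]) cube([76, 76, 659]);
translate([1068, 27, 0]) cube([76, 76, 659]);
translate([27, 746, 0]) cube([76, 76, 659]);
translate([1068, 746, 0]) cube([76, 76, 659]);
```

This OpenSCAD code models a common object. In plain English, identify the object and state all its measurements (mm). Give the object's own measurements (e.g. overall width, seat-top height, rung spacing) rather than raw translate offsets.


A table: top 1171 mm (x) × 849 mm (y), 41 mm thick, upper face at z = 700 mm, on four 76×76 mm square legs, each inset 27 mm from the nearest pair of top edges from z = 0 to the bottom of the top.


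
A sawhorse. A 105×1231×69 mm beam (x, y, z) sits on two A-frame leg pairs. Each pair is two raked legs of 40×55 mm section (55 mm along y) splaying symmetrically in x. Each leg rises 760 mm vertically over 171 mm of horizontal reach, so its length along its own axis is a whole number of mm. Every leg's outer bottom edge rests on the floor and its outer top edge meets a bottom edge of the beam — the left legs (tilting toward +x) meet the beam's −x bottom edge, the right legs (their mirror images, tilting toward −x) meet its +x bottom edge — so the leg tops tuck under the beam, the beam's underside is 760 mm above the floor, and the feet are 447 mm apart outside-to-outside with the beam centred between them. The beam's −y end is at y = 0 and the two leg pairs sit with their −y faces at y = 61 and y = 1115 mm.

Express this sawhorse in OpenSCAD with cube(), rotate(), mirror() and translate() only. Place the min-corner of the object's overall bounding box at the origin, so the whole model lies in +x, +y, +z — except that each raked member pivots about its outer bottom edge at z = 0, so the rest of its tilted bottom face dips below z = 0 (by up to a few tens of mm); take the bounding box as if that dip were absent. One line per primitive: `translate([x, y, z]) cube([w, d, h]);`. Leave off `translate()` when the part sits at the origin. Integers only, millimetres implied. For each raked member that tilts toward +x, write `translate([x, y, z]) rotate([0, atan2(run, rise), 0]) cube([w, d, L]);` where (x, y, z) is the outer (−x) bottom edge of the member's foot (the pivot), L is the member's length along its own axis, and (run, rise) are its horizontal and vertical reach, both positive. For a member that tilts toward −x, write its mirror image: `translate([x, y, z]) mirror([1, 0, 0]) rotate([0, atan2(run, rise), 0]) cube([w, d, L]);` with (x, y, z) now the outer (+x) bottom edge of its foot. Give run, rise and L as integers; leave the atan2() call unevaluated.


translate([171, 0, 760]) cube([105, 1231, 69]);
translate([0, 61, 0]) rotate([0, atan2(171, 760), 0]) cube([40, 55, 779]);
translate([447, 61, 0]) mirror([1, 0, 0]) rotate([0, atan2(171, 760), 0]) cube([40, 55, 779]);
translate([0, 1115, 0]) rotate([0, atan2(171, 760), 0]) cube([40, 55, 779]);
translate([447, 1115, 0]) mirror([1, 0, 0]) rotate([0, atan2(171, 760), 0]) cube([40, 55, 779]);


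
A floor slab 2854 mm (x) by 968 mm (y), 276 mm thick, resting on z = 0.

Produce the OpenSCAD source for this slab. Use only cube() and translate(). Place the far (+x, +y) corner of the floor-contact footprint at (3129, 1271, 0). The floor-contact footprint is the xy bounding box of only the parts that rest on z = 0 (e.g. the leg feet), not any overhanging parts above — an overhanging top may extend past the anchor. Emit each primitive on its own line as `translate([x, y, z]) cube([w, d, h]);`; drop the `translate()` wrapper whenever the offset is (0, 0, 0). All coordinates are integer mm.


translate([275, 303, 0]) cube([2854, 968, 276]);


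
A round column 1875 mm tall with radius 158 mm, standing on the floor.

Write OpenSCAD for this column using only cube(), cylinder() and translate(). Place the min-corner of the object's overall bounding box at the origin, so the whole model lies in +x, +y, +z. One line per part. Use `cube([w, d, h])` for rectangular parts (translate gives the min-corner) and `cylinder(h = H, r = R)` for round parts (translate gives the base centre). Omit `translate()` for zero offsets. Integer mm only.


translate([158, 158, 0]) cylinder(h = 1875, r = 158);
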